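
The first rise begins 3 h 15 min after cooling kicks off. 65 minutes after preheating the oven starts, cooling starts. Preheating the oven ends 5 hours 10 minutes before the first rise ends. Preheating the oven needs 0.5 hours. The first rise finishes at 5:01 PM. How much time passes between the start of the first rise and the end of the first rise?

Preheating the oven ends at 5:01 PM − 310 min = 11:51 AM.
Preheating the oven starts at 11:51 AM − 30 min = 11:21 AM.
Cooling starts at 11:21 AM + 65 min = 12:26 PM.
The first rise starts at 12:26 PM + 195 min = 3:41 PM.
From 3:41 PM to 5:01 PM is 80 minutes.

80 minutes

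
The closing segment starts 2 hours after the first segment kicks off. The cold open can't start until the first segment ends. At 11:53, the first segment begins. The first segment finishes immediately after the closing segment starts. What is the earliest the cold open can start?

13:53

The closing segment starts at 11:53 + 120 min = 13:53.
So the first segment ends at 13:53.
The cold open is bounded by the first segment, so the earliest it can start is 13:53.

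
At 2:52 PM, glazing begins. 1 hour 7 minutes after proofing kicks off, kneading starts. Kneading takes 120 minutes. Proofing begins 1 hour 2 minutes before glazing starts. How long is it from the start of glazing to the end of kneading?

2 hours 5 minutes

Proofing starts at 2:52 PM − 62 min = 1:50 PM.
Kneading starts at 1:50 PM + 67 min = 2:57 PM.
Kneading ends at 2:57 PM + 120 min = 4:57 PM.
From 2:52 PM to 4:57 PM is 2 hours 5 minutes.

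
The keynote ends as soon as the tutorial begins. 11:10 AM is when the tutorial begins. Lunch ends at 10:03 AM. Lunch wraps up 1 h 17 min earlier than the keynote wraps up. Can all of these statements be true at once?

No

The keynote ends at 11:10 AM.
Lunch ends at 11:10 AM − 77 min = 9:53 AM.
But lunch is also said to end at 10:03 AM — a 10-minute conflict.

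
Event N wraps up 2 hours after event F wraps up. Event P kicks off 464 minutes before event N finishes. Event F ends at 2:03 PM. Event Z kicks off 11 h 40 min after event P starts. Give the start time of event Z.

7:59 PM

Event N ends at 2:03 PM + 120 min = 4:03 PM.
Event P starts at 4:03 PM − 464 min = 8:19 AM.
Event Z starts at 8:19 AM + 700 min = 7:59 PM.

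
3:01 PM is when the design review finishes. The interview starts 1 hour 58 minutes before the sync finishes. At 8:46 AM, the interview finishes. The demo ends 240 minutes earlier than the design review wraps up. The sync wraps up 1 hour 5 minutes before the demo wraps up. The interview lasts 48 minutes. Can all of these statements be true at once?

The demo ends at 3:01 PM − 240 min = 11:01 AM.
The sync ends at 11:01 AM − 65 min = 9:56 AM.
The interview starts at 9:56 AM − 118 min = 7:58 AM.
The interview ends at 7:58 AM + 48 min = 8:46 AM.
That matches the stated 8:46 AM, so the schedule is consistent.

Yes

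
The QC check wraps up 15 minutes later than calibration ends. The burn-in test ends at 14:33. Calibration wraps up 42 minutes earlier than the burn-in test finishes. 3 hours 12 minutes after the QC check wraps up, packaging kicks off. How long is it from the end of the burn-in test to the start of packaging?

Calibration ends at 14:33 − 42 min = 13:51.
The QC check ends at 13:51 + 15 min = 14:06.
Packaging starts at 14:06 + 192 min = 17:18.
From 14:33 to 17:18 is 165 minutes.

165 minutes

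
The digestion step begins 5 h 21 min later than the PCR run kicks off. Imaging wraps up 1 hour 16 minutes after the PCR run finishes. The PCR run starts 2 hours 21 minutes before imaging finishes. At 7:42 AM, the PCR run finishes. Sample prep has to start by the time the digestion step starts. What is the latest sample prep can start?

11:58 AM

Imaging ends at 7:42 AM + 76 min = 8:58 AM.
The PCR run starts at 8:58 AM − 141 min = 6:37 AM.
The digestion step starts at 6:37 AM + 321 min = 11:58 AM.
Sample prep is bounded by the digestion step, so the latest it can start is 11:58 AM.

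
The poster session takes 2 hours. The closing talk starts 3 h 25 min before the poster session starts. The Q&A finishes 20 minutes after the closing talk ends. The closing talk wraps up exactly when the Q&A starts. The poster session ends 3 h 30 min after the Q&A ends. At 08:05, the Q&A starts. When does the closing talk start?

06:30

The closing talk ends at 08:05.
The Q&A ends at 08:05 + 20 min = 08:25.
The poster session ends at 08:25 + 210 min = 11:55.
The poster session starts at 11:55 − 120 min = 09:55.
The closing talk starts at 09:55 − 205 min = 06:30.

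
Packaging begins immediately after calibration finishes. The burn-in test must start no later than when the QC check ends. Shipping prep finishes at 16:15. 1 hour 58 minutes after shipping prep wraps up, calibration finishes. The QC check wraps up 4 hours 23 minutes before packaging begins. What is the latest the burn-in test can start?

13:50

Calibration ends at 16:15 + 118 min = 18:13.
So packaging starts at 18:13.
The QC check ends at 18:13 − 263 min = 13:50.
The burn-in test is bounded by the QC check, so the latest it can start is 13:50.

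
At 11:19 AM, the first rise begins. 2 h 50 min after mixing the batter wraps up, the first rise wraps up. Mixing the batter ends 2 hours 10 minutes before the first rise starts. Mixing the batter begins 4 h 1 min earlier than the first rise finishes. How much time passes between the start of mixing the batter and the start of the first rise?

3 h 21 min

Mixing the batter ends at 11:19 AM − 130 min = 9:09 AM.
The first rise ends at 9:09 AM + 170 min = 11:59 AM.
Mixing the batter starts at 11:59 AM − 241 min = 7:58 AM.
From 7:58 AM to 11:19 AM is 3 h 21 min.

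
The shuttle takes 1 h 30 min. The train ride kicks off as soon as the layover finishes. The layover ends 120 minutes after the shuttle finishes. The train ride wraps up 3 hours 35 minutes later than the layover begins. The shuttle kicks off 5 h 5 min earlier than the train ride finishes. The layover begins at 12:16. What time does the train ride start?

14:16

The train ride ends at 12:16 + 215 min = 15:51.
The shuttle starts at 15:51 − 305 min = 10:46.
The shuttle ends at 10:46 + 90 min = 12:16.
The layover ends at 12:16 + 120 min = 14:16.
So the train ride starts at 14:16.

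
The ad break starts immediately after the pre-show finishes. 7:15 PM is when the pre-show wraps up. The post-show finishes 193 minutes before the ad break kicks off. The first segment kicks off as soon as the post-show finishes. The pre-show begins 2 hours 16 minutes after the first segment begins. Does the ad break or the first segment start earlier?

the first segment

The ad break starts at 7:15 PM.
The post-show ends at 7:15 PM − 193 min = 4:02 PM.
So the first segment starts at 4:02 PM.
The ad break starts at 7:15 PM and the first segment starts at 4:02 PM, so the first segment is first.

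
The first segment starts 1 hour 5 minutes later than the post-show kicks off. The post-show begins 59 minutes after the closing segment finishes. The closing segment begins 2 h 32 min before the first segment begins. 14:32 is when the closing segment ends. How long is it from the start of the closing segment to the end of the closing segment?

The post-show starts at 14:32 + 59 min = 15:31.
The first segment starts at 15:31 + 65 min = 16:36.
The closing segment starts at 16:36 − 152 min = 14:04.
From 14:04 to 14:32 is 28 minutes.

28 minutes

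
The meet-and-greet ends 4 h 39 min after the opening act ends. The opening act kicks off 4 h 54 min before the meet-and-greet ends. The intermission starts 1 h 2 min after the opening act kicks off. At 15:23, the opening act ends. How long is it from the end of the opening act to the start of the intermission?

The meet-and-greet ends at 15:23 + 279 min = 20:02.
The opening act starts at 20:02 − 294 min = 15:08.
The intermission starts at 15:08 + 62 min = 16:10.
From 15:23 to 16:10 is 47 minutes.

47 minutes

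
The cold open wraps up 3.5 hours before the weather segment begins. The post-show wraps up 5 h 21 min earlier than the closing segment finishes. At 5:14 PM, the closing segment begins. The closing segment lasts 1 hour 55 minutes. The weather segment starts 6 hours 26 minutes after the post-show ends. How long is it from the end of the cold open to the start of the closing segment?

The closing segment ends at 5:14 PM + 115 min = 7:09 PM.
The post-show ends at 7:09 PM − 321 min = 1:48 PM.
The weather segment starts at 1:48 PM + 386 min = 8:14 PM.
The cold open ends at 8:14 PM − 210 min = 4:44 PM.
From 4:44 PM to 5:14 PM is 30 minutes.

30 minutes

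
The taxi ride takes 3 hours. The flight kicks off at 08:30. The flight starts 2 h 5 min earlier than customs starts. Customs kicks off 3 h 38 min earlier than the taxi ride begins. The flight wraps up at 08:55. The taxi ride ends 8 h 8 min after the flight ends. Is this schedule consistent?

No

The taxi ride ends at 08:55 + 488 min = 17:03.
The taxi ride starts at 17:03 − 180 min = 14:03.
Customs starts at 14:03 − 218 min = 10:25.
The flight starts at 10:25 − 125 min = 08:20.
But the flight is also said to start at 08:30 — a 10-minute conflict.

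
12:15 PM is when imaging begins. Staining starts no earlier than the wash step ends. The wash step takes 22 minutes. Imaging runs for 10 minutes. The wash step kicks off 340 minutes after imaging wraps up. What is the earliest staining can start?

6:27 PM

Imaging ends at 12:15 PM + 10 min = 12:25 PM.
The wash step starts at 12:25 PM + 340 min = 6:05 PM.
The wash step ends at 6:05 PM + 22 min = 6:27 PM.
Staining is bounded by the wash step, so the earliest it can start is 6:27 PM.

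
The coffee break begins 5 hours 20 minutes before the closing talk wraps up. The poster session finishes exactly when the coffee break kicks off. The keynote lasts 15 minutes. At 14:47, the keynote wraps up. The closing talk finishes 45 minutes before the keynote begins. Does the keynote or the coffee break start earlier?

The keynote starts at 14:47 − 15 min = 14:32.
The closing talk ends at 14:32 − 45 min = 13:47.
The coffee break starts at 13:47 − 320 min = 08:27.
The keynote starts at 14:32 and the coffee break starts at 08:27, so the coffee break is first.

the coffee break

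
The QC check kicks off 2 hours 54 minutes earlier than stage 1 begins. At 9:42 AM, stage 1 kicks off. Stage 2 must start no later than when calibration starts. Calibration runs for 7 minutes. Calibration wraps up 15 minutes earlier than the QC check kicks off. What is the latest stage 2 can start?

6:26 AM

The QC check starts at 9:42 AM − 174 min = 6:48 AM.
Calibration ends at 6:48 AM − 15 min = 6:33 AM.
Calibration starts at 6:33 AM − 7 min = 6:26 AM.
Stage 2 is bounded by calibration, so the latest it can start is 6:26 AM.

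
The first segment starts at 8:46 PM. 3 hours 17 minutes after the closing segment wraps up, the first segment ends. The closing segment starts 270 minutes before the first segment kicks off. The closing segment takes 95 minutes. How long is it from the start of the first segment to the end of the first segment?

The closing segment starts at 8:46 PM − 270 min = 4:16 PM.
The closing segment ends at 4:16 PM + 95 min = 5:51 PM.
The first segment ends at 5:51 PM + 197 min = 9:08 PM.
From 8:46 PM to 9:08 PM is 22 minutes.

22 minutes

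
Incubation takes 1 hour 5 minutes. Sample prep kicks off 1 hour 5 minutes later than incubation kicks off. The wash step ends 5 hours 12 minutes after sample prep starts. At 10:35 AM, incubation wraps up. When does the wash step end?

Incubation starts at 10:35 AM − 65 min = 9:30 AM.
Sample prep starts at 9:30 AM + 65 min = 10:35 AM.
The wash step ends at 10:35 AM + 312 min = 3:47 PM.

3:47 PM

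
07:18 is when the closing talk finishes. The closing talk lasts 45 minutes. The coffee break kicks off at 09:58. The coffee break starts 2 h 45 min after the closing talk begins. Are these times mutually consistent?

The closing talk starts at 07:18 − 45 min = 06:33.
The coffee break starts at 06:33 + 165 min = 09:18.
But the coffee break is also said to start at 09:58 — a 40-minute conflict.

No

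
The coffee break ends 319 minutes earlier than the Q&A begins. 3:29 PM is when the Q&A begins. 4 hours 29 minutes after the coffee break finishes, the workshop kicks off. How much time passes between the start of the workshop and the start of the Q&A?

50 minutes

The coffee break ends at 3:29 PM − 319 min = 10:10 AM.
The workshop starts at 10:10 AM + 269 min = 2:39 PM.
From 2:39 PM to 3:29 PM is 50 minutes.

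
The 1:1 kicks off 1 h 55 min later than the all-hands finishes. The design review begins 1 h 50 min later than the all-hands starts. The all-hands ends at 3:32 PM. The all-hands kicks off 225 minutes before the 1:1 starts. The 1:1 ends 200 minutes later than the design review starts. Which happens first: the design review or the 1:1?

The 1:1 starts at 3:32 PM + 115 min = 5:27 PM.
The all-hands starts at 5:27 PM − 225 min = 1:42 PM.
The design review starts at 1:42 PM + 110 min = 3:32 PM.
The design review starts at 3:32 PM and the 1:1 starts at 5:27 PM, so the design review is first.

the design review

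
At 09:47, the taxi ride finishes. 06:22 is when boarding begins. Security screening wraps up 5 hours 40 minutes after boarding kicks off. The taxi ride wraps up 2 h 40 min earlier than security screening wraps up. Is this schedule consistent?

Security screening ends at 06:22 + 340 min = 12:02.
The taxi ride ends at 12:02 − 160 min = 09:22.
But the taxi ride is also said to end at 09:47 — a 25-minute conflict.

No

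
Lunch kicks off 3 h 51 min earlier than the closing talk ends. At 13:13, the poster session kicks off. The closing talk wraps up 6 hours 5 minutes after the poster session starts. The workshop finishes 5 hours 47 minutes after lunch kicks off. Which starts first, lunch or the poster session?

The closing talk ends at 13:13 + 365 min = 19:18.
Lunch starts at 19:18 − 231 min = 15:27.
Lunch starts at 15:27 and the poster session starts at 13:13, so the poster session is first.

the poster session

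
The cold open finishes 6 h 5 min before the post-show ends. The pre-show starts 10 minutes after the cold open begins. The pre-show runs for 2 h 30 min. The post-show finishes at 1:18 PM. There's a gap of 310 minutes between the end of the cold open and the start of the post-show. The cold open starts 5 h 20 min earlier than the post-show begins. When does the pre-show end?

9:43 AM

The cold open ends at 1:18 PM − 365 min = 7:13 AM.
The post-show starts at 7:13 AM + 310 min = 12:23 PM.
The cold open starts at 12:23 PM − 320 min = 7:03 AM.
The pre-show starts at 7:03 AM + 10 min = 7:13 AM.
The pre-show ends at 7:13 AM + 150 min = 9:43 AM.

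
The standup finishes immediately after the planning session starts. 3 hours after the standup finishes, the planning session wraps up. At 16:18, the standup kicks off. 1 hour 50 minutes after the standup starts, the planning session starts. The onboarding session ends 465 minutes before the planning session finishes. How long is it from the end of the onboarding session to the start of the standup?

The planning session starts at 16:18 + 110 min = 18:08.
So the standup ends at 18:08.
The planning session ends at 18:08 + 180 min = 21:08.
The onboarding session ends at 21:08 − 465 min = 13:23.
From 13:23 to 16:18 is 2 h 55 min.

2 h 55 min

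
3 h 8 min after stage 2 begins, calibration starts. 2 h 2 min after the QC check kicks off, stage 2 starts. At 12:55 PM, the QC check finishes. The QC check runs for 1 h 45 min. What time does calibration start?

4:20 PM

The QC check starts at 12:55 PM − 105 min = 11:10 AM.
Stage 2 starts at 11:10 AM + 122 min = 1:12 PM.
Calibration starts at 1:12 PM + 188 min = 4:20 PM.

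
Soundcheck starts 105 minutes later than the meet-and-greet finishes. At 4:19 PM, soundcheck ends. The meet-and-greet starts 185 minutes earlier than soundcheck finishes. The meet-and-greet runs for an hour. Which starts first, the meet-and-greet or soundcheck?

The meet-and-greet starts at 4:19 PM − 185 min = 1:14 PM.
The meet-and-greet ends at 1:14 PM + 60 min = 2:14 PM.
Soundcheck starts at 2:14 PM + 105 min = 3:59 PM.
The meet-and-greet starts at 1:14 PM and soundcheck starts at 3:59 PM, so the meet-and-greet is first.

the meet-and-greet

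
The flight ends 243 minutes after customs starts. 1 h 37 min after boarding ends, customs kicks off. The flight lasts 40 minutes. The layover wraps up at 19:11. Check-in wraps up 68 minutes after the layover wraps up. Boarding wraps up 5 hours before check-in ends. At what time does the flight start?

20:19

Check-in ends at 19:11 + 68 min = 20:19.
Boarding ends at 20:19 − 300 min = 15:19.
Customs starts at 15:19 + 97 min = 16:56.
The flight ends at 16:56 + 243 min = 20:59.
The flight starts at 20:59 − 40 min = 20:19.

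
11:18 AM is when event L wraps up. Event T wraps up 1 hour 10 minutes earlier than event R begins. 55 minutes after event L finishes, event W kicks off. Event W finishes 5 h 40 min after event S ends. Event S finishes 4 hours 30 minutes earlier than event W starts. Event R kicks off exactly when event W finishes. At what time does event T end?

Event W starts at 11:18 AM + 55 min = 12:13 PM.
Event S ends at 12:13 PM − 270 min = 7:43 AM.
Event W ends at 7:43 AM + 340 min = 1:23 PM.
So event R starts at 1:23 PM.
Event T ends at 1:23 PM − 70 min = 12:13 PM.

12:13 PM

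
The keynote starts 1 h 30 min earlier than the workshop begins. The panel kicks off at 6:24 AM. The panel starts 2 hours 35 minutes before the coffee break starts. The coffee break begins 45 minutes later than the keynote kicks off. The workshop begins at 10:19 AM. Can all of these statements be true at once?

The keynote starts at 10:19 AM − 90 min = 8:49 AM.
The coffee break starts at 8:49 AM + 45 min = 9:34 AM.
The panel starts at 9:34 AM − 155 min = 6:59 AM.
But the panel is also said to start at 6:24 AM — a 35-minute conflict.

No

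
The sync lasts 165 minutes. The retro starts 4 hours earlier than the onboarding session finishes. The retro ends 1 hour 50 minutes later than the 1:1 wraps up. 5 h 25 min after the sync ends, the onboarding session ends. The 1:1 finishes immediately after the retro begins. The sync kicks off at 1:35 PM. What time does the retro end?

7:35 PM

The sync ends at 1:35 PM + 165 min = 4:20 PM.
The onboarding session ends at 4:20 PM + 325 min = 9:45 PM.
The retro starts at 9:45 PM − 240 min = 5:45 PM.
So the 1:1 ends at 5:45 PM.
The retro ends at 5:45 PM + 110 min = 7:35 PM.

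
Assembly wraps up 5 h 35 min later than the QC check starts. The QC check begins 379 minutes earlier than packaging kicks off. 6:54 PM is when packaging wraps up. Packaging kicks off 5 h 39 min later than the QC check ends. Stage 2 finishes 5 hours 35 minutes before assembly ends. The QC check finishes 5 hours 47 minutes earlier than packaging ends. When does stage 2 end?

12:27 PM

The QC check ends at 6:54 PM − 347 min = 1:07 PM.
Packaging starts at 1:07 PM + 339 min = 6:46 PM.
The QC check starts at 6:46 PM − 379 min = 12:27 PM.
Assembly ends at 12:27 PM + 335 min = 6:02 PM.
Stage 2 ends at 6:02 PM − 335 min = 12:27 PM.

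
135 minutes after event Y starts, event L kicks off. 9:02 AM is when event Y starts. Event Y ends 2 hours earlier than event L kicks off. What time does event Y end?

9:17 AM

Event L starts at 9:02 AM + 135 min = 11:17 AM.
Event Y ends at 11:17 AM − 120 min = 9:17 AM.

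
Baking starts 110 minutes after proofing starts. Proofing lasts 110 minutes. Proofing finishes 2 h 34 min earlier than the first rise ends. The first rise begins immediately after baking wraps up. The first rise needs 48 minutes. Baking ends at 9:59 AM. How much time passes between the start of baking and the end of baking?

1 hour 46 minutes

The first rise starts at 9:59 AM.
The first rise ends at 9:59 AM + 48 min = 10:47 AM.
Proofing ends at 10:47 AM − 154 min = 8:13 AM.
Proofing starts at 8:13 AM − 110 min = 6:23 AM.
Baking starts at 6:23 AM + 110 min = 8:13 AM.
From 8:13 AM to 9:59 AM is 1 hour 46 minutes.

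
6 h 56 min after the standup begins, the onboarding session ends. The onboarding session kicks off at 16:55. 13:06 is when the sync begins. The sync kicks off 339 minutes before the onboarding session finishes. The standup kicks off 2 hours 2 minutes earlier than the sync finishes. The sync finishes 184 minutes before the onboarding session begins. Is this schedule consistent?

Yes

The sync ends at 16:55 − 184 min = 13:51.
The standup starts at 13:51 − 122 min = 11:49.
The onboarding session ends at 11:49 + 416 min = 18:45.
The sync starts at 18:45 − 339 min = 13:06.
That matches the stated 13:06, so the schedule is consistent.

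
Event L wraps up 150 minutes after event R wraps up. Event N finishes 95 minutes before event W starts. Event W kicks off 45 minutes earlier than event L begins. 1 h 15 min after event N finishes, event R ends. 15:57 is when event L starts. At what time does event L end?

17:22

Event W starts at 15:57 − 45 min = 15:12.
Event N ends at 15:12 − 95 min = 13:37.
Event R ends at 13:37 + 75 min = 14:52.
Event L ends at 14:52 + 150 min = 17:22.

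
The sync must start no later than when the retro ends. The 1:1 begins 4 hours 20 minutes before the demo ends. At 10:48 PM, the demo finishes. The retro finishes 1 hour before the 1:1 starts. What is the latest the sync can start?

5:28 PM

The 1:1 starts at 10:48 PM − 260 min = 6:28 PM.
The retro ends at 6:28 PM − 60 min = 5:28 PM.
The sync is bounded by the retro, so the latest it can start is 5:28 PM.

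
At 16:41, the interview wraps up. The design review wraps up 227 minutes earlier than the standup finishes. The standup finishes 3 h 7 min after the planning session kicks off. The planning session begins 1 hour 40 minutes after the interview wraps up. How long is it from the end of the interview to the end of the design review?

The planning session starts at 16:41 + 100 min = 18:21.
The standup ends at 18:21 + 187 min = 21:28.
The design review ends at 21:28 − 227 min = 17:41.
From 16:41 to 17:41 is an hour.

an hour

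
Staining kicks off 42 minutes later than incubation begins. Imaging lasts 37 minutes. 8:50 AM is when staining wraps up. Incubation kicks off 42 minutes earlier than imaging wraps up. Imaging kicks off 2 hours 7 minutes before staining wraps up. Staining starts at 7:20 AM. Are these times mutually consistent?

Yes

Imaging starts at 8:50 AM − 127 min = 6:43 AM.
Imaging ends at 6:43 AM + 37 min = 7:20 AM.
Incubation starts at 7:20 AM − 42 min = 6:38 AM.
Staining starts at 6:38 AM + 42 min = 7:20 AM.
That matches the stated 7:20 AM, so the schedule is consistent.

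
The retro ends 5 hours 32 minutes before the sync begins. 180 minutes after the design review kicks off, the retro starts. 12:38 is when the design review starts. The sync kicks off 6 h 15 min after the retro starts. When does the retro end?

16:21

The retro starts at 12:38 + 180 min = 15:38.
The sync starts at 15:38 + 375 min = 21:53.
The retro ends at 21:53 − 332 min = 16:21.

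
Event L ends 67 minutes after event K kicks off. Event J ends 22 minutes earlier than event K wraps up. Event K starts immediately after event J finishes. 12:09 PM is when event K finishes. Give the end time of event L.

Event J ends at 12:09 PM − 22 min = 11:47 AM.
So event K starts at 11:47 AM.
Event L ends at 11:47 AM + 67 min = 12:54 PM.

12:54 PM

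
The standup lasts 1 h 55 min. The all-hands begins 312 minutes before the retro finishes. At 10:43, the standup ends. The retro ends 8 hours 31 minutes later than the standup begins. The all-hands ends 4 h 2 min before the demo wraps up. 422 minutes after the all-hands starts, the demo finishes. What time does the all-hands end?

15:07

The standup starts at 10:43 − 115 min = 08:48.
The retro ends at 08:48 + 511 min = 17:19.
The all-hands starts at 17:19 − 312 min = 12:07.
The demo ends at 12:07 + 422 min = 19:09.
The all-hands ends at 19:09 − 242 min = 15:07.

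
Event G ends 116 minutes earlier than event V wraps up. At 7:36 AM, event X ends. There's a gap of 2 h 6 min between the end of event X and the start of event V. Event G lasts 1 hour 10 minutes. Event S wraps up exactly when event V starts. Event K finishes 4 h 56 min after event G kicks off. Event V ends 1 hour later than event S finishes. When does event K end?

12:32 PM

Event V starts at 7:36 AM + 126 min = 9:42 AM.
So event S ends at 9:42 AM.
Event V ends at 9:42 AM + 60 min = 10:42 AM.
Event G ends at 10:42 AM − 116 min = 8:46 AM.
Event G starts at 8:46 AM − 70 min = 7:36 AM.
Event K ends at 7:36 AM + 296 min = 12:32 PM.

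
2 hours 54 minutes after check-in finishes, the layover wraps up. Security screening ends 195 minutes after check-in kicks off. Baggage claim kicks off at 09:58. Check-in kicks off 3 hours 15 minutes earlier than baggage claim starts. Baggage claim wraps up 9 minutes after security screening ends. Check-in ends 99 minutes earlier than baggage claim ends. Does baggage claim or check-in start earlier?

check-in

Check-in starts at 09:58 − 195 min = 06:43.
Baggage claim starts at 09:58 and check-in starts at 06:43, so check-in is first.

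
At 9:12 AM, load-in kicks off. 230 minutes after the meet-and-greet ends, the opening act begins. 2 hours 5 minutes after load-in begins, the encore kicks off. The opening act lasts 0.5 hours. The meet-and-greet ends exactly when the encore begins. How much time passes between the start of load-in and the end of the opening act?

6 h 25 min

The encore starts at 9:12 AM + 125 min = 11:17 AM.
So the meet-and-greet ends at 11:17 AM.
The opening act starts at 11:17 AM + 230 min = 3:07 PM.
The opening act ends at 3:07 PM + 30 min = 3:37 PM.
From 9:12 AM to 3:37 PM is 6 h 25 min.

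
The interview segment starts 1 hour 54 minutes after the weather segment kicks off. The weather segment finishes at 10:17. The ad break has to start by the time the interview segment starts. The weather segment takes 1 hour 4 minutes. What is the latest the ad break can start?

11:07

The weather segment starts at 10:17 − 64 min = 09:13.
The interview segment starts at 09:13 + 114 min = 11:07.
The ad break is bounded by the interview segment, so the latest it can start is 11:07.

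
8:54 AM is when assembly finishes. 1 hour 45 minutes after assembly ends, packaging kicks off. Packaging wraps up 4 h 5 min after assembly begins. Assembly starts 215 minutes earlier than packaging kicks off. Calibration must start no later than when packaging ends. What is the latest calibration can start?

11:09 AM

Packaging starts at 8:54 AM + 105 min = 10:39 AM.
Assembly starts at 10:39 AM − 215 min = 7:04 AM.
Packaging ends at 7:04 AM + 245 min = 11:09 AM.
Calibration is bounded by packaging, so the latest it can start is 11:09 AM.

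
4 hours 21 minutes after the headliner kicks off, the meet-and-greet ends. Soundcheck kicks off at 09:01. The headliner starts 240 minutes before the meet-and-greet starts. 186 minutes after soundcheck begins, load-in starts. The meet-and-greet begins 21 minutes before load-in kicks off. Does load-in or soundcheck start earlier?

soundcheck

Load-in starts at 09:01 + 186 min = 12:07.
Load-in starts at 12:07 and soundcheck starts at 09:01, so soundcheck is first.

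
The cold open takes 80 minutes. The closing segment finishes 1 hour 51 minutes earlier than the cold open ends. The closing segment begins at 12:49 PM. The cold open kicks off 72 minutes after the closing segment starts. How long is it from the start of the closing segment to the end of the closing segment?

41 minutes

The cold open starts at 12:49 PM + 72 min = 2:01 PM.
The cold open ends at 2:01 PM + 80 min = 3:21 PM.
The closing segment ends at 3:21 PM − 111 min = 1:30 PM.
From 12:49 PM to 1:30 PM is 41 minutes.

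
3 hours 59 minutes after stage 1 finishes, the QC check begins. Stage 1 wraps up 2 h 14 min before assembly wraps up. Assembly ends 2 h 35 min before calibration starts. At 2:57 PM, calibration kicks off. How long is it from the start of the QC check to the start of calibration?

Assembly ends at 2:57 PM − 155 min = 12:22 PM.
Stage 1 ends at 12:22 PM − 134 min = 10:08 AM.
The QC check starts at 10:08 AM + 239 min = 2:07 PM.
From 2:07 PM to 2:57 PM is 50 minutes.

50 minutes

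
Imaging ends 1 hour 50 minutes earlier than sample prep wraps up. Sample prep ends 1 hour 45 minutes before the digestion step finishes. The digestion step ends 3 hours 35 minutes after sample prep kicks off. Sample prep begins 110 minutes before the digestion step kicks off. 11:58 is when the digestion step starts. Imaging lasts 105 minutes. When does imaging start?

Sample prep starts at 11:58 − 110 min = 10:08.
The digestion step ends at 10:08 + 215 min = 13:43.
Sample prep ends at 13:43 − 105 min = 11:58.
Imaging ends at 11:58 − 110 min = 10:08.
Imaging starts at 10:08 − 105 min = 08:23.

08:23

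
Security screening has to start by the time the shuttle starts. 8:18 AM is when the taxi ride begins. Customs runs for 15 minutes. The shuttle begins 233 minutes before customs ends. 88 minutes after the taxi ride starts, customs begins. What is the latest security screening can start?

Customs starts at 8:18 AM + 88 min = 9:46 AM.
Customs ends at 9:46 AM + 15 min = 10:01 AM.
The shuttle starts at 10:01 AM − 233 min = 6:08 AM.
Security screening is bounded by the shuttle, so the latest it can start is 6:08 AM.

6:08 AM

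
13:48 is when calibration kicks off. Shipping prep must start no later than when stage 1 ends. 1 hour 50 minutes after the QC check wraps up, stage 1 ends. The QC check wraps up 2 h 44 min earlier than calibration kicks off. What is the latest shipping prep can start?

The QC check ends at 13:48 − 164 min = 11:04.
Stage 1 ends at 11:04 + 110 min = 12:54.
Shipping prep is bounded by stage 1, so the latest it can start is 12:54.

12:54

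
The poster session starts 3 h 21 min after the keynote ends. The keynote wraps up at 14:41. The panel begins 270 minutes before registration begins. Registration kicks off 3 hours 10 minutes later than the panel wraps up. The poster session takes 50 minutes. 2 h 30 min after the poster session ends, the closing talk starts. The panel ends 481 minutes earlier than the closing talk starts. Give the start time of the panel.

The poster session starts at 14:41 + 201 min = 18:02.
The poster session ends at 18:02 + 50 min = 18:52.
The closing talk starts at 18:52 + 150 min = 21:22.
The panel ends at 21:22 − 481 min = 13:21.
Registration starts at 13:21 + 190 min = 16:31.
The panel starts at 16:31 − 270 min = 12:01.

12:01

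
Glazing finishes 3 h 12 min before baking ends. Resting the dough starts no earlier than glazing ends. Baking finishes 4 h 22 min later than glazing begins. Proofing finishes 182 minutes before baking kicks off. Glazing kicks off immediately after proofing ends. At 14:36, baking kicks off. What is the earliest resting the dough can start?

12:44

Proofing ends at 14:36 − 182 min = 11:34.
So glazing starts at 11:34.
Baking ends at 11:34 + 262 min = 15:56.
Glazing ends at 15:56 − 192 min = 12:44.
Resting the dough is bounded by glazing, so the earliest it can start is 12:44.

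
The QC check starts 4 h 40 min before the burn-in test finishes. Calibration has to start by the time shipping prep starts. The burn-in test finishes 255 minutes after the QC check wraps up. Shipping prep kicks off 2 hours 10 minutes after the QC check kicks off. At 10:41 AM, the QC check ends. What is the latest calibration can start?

The burn-in test ends at 10:41 AM + 255 min = 2:56 PM.
The QC check starts at 2:56 PM − 280 min = 10:16 AM.
Shipping prep starts at 10:16 AM + 130 min = 12:26 PM.
Calibration is bounded by shipping prep, so the latest it can start is 12:26 PM.

12:26 PM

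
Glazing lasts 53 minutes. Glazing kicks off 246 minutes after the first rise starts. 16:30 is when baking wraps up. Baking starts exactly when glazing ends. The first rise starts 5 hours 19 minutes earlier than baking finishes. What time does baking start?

16:10

The first rise starts at 16:30 − 319 min = 11:11.
Glazing starts at 11:11 + 246 min = 15:17.
Glazing ends at 15:17 + 53 min = 16:10.
So baking starts at 16:10.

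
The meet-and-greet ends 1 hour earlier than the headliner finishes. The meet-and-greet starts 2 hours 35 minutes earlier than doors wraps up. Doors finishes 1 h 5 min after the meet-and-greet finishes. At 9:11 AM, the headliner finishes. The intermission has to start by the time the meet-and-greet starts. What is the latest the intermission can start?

6:41 AM

The meet-and-greet ends at 9:11 AM − 60 min = 8:11 AM.
Doors ends at 8:11 AM + 65 min = 9:16 AM.
The meet-and-greet starts at 9:16 AM − 155 min = 6:41 AM.
The intermission is bounded by the meet-and-greet, so the latest it can start is 6:41 AM.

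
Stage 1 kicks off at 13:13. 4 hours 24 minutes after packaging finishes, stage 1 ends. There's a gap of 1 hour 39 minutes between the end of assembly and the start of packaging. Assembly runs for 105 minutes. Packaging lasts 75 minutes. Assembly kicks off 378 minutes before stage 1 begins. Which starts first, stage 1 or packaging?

packaging

Assembly starts at 13:13 − 378 min = 06:55.
Assembly ends at 06:55 + 105 min = 08:40.
Packaging starts at 08:40 + 99 min = 10:19.
Stage 1 starts at 13:13 and packaging starts at 10:19, so packaging is first.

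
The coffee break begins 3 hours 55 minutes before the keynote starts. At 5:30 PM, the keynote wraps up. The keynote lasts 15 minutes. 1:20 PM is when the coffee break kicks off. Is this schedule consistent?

Yes

The keynote starts at 5:30 PM − 15 min = 5:15 PM.
The coffee break starts at 5:15 PM − 235 min = 1:20 PM.
That matches the stated 1:20 PM, so the schedule is consistent.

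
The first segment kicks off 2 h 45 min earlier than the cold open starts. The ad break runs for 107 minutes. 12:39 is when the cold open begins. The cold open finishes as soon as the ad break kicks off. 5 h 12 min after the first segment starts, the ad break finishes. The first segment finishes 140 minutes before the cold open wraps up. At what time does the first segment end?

10:59

The first segment starts at 12:39 − 165 min = 09:54.
The ad break ends at 09:54 + 312 min = 15:06.
The ad break starts at 15:06 − 107 min = 13:19.
So the cold open ends at 13:19.
The first segment ends at 13:19 − 140 min = 10:59.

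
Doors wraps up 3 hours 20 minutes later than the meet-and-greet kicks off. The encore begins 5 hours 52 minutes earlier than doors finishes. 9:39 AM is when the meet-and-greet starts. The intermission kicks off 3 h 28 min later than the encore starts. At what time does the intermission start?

Doors ends at 9:39 AM + 200 min = 12:59 PM.
The encore starts at 12:59 PM − 352 min = 7:07 AM.
The intermission starts at 7:07 AM + 208 min = 10:35 AM.

10:35 AM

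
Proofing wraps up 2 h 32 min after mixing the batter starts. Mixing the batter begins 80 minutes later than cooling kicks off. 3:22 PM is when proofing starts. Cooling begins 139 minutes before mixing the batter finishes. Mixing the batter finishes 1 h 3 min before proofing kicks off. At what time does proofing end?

3:52 PM

Mixing the batter ends at 3:22 PM − 63 min = 2:19 PM.
Cooling starts at 2:19 PM − 139 min = 12:00 PM.
Mixing the batter starts at 12:00 PM + 80 min = 1:20 PM.
Proofing ends at 1:20 PM + 152 min = 3:52 PM.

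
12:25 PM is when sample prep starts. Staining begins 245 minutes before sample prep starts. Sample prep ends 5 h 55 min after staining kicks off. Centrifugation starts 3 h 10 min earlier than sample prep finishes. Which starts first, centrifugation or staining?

Staining starts at 12:25 PM − 245 min = 8:20 AM.
Sample prep ends at 8:20 AM + 355 min = 2:15 PM.
Centrifugation starts at 2:15 PM − 190 min = 11:05 AM.
Centrifugation starts at 11:05 AM and staining starts at 8:20 AM, so staining is first.

staining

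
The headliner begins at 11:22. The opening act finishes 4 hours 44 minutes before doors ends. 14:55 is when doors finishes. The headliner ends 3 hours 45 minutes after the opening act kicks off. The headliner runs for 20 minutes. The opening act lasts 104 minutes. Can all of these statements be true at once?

The opening act ends at 14:55 − 284 min = 10:11.
The opening act starts at 10:11 − 104 min = 08:27.
The headliner ends at 08:27 + 225 min = 12:12.
The headliner starts at 12:12 − 20 min = 11:52.
But the headliner is also said to start at 11:22 — a 30-minute conflict.

No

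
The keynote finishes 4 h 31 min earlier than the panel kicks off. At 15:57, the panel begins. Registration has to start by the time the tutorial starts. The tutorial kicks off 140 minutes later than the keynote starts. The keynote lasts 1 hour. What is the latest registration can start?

12:46

The keynote ends at 15:57 − 271 min = 11:26.
The keynote starts at 11:26 − 60 min = 10:26.
The tutorial starts at 10:26 + 140 min = 12:46.
Registration is bounded by the tutorial, so the latest it can start is 12:46.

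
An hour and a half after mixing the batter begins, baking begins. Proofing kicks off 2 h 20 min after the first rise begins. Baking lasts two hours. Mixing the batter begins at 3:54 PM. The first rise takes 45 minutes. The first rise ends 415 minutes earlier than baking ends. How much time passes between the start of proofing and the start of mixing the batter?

Baking starts at 3:54 PM + 90 min = 5:24 PM.
Baking ends at 5:24 PM + 120 min = 7:24 PM.
The first rise ends at 7:24 PM − 415 min = 12:29 PM.
The first rise starts at 12:29 PM − 45 min = 11:44 AM.
Proofing starts at 11:44 AM + 140 min = 2:04 PM.
From 2:04 PM to 3:54 PM is 1 hour 50 minutes.

1 hour 50 minutes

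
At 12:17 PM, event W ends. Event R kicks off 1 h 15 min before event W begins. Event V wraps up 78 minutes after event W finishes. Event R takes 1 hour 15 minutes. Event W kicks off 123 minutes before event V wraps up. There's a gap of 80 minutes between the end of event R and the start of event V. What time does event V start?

12:52 PM

Event V ends at 12:17 PM + 78 min = 1:35 PM.
Event W starts at 1:35 PM − 123 min = 11:32 AM.
Event R starts at 11:32 AM − 75 min = 10:17 AM.
Event R ends at 10:17 AM + 75 min = 11:32 AM.
Event V starts at 11:32 AM + 80 min = 12:52 PM.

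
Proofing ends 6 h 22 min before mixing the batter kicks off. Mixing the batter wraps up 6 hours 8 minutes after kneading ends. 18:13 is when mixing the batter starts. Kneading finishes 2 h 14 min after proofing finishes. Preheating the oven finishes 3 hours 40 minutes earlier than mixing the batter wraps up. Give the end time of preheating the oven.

Proofing ends at 18:13 − 382 min = 11:51.
Kneading ends at 11:51 + 134 min = 14:05.
Mixing the batter ends at 14:05 + 368 min = 20:13.
Preheating the oven ends at 20:13 − 220 min = 16:33.

16:33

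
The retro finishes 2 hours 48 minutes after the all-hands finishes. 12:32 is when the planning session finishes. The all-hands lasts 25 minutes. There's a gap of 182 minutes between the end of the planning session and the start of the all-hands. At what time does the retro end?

The all-hands starts at 12:32 + 182 min = 15:34.
The all-hands ends at 15:34 + 25 min = 15:59.
The retro ends at 15:59 + 168 min = 18:47.

18:47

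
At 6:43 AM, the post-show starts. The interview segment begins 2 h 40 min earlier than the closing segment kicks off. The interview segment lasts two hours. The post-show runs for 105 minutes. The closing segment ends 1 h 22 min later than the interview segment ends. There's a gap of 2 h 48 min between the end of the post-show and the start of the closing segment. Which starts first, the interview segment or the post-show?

The post-show ends at 6:43 AM + 105 min = 8:28 AM.
The closing segment starts at 8:28 AM + 168 min = 11:16 AM.
The interview segment starts at 11:16 AM − 160 min = 8:36 AM.
The interview segment starts at 8:36 AM and the post-show starts at 6:43 AM, so the post-show is first.

the post-show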